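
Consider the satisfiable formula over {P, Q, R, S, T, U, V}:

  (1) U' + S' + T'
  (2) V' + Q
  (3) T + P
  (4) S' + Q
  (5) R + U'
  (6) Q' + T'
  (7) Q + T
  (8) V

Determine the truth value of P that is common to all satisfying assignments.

True

Suppose P = 0.
From the singleton clause (T), T = 1.
From the singleton clause (Q'), Q = 0.
From the singleton clause (V'), V = 0.
But (V) is also a unit clause — contradiction.
So every satisfying assignment has P = True.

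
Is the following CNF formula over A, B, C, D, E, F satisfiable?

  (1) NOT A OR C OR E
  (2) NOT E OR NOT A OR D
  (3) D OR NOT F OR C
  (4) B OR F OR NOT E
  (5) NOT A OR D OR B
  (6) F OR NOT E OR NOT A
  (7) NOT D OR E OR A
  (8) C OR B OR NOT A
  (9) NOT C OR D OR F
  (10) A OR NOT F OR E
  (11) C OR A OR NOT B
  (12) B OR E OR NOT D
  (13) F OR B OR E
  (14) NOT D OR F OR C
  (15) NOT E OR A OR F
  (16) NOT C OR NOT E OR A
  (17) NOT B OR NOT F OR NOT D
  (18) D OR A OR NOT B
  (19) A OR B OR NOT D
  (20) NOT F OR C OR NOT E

Case A = true:
Case C = true:
Case E = true:
The clause (D) is unit, so D = true.
The clause (F) is unit, so F = true.
The clause (NOT B) is unit, so B = false.
This assignment satisfies each clause.
A satisfying assignment: A=true; B=false; C=true; D=true; E=true; F=true.

Satisfiable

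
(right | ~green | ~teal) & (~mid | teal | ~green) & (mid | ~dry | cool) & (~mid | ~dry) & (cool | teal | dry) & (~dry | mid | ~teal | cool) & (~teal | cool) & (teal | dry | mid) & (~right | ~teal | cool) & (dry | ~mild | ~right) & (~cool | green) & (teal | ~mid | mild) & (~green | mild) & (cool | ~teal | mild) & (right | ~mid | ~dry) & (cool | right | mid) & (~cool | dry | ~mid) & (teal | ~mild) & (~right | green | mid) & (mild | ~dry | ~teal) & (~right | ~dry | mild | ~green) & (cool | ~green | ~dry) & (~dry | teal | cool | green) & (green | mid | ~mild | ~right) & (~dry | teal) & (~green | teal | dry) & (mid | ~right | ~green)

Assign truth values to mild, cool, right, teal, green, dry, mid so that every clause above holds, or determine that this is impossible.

UNSATISFIABLE

Suppose mid = 0.
Suppose dry = 0.
The clause (teal) is unit, so teal = 1.
The clause (cool) is unit, so cool = 1.
The clause (green) is unit, so green = 1.
The clause (right) is unit, so right = 1.
Now (~right) is unsatisfied and unit — conflict.
So dry must be the other value — set dry = 1.
The clause (cool) is unit, so cool = 1.
The clause (green) is unit, so green = 1.
The clause (mild) is unit, so mild = 1.
The clause (teal) is unit, so teal = 1.
The clause (right) is unit, so right = 1.
Now (~right) is unsatisfied and unit — conflict.
Both values of dry lead to a conflict.
So mid must be the other value — set mid = 1.
The clause (~dry) is unit, so dry = 0.
The clause (~cool) is unit, so cool = 0.
The clause (teal) is unit, so teal = 1.
Now (~teal) is unsatisfied and unit — conflict.
Both values of mid lead to a conflict.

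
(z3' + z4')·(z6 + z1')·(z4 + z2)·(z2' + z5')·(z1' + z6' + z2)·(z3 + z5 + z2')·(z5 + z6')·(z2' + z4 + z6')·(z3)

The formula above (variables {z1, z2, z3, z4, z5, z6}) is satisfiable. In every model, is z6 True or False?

Suppose z6 = 1.
The clause (z5) is unit, so z5 = 1.
The clause (z2') is unit, so z2 = 0.
The clause (z4) is unit, so z4 = 1.
The clause (z3') is unit, so z3 = 0.
That conflicts with the unit clause (z3).
So every satisfying assignment has z6 = False.

False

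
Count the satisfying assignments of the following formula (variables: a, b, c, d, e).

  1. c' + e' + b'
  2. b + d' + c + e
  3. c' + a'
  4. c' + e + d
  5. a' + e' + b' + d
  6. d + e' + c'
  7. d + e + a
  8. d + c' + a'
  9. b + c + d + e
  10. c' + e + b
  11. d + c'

12

There are 2^5 = 32 truth assignments over (a, b, c, d, e).
Split on e. With e = 1, the clauses containing e are satisfied and e' drops from the rest; 8 of the 2^4 = 16 assignments to the other variables satisfy what remains.
With e = 0, by the same count on the reduced clause set, 4 assignments work.
(One model: a=F, b=F, c=F, d=F, e=T.)
Total: 8 + 4 = 12.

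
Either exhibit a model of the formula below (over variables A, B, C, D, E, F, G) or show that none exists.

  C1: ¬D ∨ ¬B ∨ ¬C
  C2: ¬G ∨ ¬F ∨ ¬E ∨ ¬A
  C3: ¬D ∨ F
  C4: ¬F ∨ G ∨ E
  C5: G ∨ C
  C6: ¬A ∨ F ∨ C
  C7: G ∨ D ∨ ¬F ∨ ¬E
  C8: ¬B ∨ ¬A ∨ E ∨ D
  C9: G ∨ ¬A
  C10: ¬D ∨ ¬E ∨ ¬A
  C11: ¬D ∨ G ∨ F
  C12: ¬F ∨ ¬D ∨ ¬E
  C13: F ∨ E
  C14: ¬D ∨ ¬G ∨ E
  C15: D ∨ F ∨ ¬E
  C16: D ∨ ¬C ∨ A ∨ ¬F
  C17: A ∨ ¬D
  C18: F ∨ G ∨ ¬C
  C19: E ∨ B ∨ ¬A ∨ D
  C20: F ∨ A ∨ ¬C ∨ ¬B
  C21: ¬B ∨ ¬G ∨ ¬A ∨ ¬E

Case D = False:
Case G = True:
Case F = True:
Case E = True:
From the singleton clause (¬A), A = False.
From the singleton clause (¬C), C = False.
Every clause is now satisfied; B is unconstrained.

A=False; B=False; C=False; D=False; E=True; F=True; G=True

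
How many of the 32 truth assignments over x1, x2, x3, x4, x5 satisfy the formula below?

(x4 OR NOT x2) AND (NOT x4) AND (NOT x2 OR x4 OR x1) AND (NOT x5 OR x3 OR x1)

7

There are 2^5 = 32 truth assignments over (x1, x2, x3, x4, x5).
Split on x2. With x2 = true, the clauses containing x2 are satisfied and NOT x2 drops from the rest; 0 of the 2^4 = 16 assignments to the other variables satisfy what remains.
With x2 = false, by the same count on the reduced clause set, 7 assignments work.
(One model: x1=F, x2=F, x3=F, x4=F, x5=F.)
Total: 0 + 7 = 7.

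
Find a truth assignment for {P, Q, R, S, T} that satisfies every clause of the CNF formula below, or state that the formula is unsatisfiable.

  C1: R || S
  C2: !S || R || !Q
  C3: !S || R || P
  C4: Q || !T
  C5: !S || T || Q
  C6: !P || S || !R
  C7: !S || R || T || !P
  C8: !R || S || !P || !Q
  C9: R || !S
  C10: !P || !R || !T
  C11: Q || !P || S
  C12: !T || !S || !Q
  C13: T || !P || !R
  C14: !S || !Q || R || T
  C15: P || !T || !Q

Suppose R = true.
Suppose Q = true.
Suppose P = false.
The clause (!T) is unit, so T = false.
Every clause is now satisfied; S is unconstrained.

P ↦ false; Q ↦ true; R ↦ true; S ↦ true; T ↦ false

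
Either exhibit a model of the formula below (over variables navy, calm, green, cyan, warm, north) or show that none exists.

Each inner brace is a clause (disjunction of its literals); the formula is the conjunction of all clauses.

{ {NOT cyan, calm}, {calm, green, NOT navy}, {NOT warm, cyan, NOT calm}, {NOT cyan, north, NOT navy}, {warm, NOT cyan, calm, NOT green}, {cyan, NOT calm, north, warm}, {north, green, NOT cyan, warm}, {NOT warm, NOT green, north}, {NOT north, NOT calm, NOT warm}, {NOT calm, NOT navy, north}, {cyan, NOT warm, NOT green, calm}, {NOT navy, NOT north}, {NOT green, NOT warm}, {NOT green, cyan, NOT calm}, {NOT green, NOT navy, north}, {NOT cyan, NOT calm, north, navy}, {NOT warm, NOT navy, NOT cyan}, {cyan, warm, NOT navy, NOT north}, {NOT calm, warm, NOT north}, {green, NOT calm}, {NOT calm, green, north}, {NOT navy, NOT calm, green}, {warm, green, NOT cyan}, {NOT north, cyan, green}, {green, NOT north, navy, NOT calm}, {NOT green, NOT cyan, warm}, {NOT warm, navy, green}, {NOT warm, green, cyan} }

navy=false, calm=false, green=true, cyan=false, warm=false, north=false

Try cyan = false.
Try warm = false.
Try calm = false.
Try green = true.
Try navy = false.
Every clause is now satisfied; north is unconstrained.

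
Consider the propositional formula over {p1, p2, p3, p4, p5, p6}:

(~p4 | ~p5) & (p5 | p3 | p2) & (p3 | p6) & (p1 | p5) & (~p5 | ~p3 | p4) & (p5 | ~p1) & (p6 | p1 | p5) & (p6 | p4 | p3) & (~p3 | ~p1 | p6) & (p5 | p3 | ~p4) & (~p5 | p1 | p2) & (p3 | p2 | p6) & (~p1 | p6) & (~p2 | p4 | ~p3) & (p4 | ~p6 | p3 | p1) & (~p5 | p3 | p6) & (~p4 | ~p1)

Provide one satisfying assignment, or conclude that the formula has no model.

Try p4 = 0.
Try p3 = 0.
From the singleton clause (p6), p6 = 1.
From the singleton clause (p1), p1 = 1.
From the singleton clause (p5), p5 = 1.
Every clause is now satisfied; p2 is unconstrained.

p1: 1; p2: 0; p3: 0; p4: 0; p5: 1; p6: 1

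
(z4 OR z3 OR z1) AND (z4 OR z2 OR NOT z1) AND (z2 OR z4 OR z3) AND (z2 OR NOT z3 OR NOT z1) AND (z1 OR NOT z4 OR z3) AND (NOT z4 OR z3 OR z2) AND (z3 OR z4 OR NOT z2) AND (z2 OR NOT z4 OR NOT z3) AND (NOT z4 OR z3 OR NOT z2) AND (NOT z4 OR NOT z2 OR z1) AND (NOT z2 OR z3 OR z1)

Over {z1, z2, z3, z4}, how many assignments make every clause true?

4

There are 2^4 = 16 truth assignments over (z1, z2, z3, z4).
Split on z2. With z2 = true, the clauses containing z2 are satisfied and NOT z2 drops from the rest; 3 of the 2^3 = 8 assignments to the other variables satisfy what remains.
With z2 = false, by the same count on the reduced clause set, 1 assignment works.
(One model: z1=F, z2=F, z3=T, z4=F.)
Total: 3 + 1 = 4.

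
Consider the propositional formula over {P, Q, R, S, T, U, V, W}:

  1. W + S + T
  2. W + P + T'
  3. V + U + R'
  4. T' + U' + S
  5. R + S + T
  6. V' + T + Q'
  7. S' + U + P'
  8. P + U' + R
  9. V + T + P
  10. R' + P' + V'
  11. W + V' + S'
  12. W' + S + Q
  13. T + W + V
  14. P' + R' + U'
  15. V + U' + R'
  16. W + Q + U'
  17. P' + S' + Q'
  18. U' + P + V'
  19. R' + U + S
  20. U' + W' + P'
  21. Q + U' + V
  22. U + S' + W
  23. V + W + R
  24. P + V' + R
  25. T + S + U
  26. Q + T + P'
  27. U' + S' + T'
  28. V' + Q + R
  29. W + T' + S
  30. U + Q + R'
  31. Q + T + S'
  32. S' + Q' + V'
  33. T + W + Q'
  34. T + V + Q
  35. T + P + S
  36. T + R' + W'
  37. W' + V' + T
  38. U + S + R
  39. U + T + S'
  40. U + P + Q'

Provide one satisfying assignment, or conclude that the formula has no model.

Try W = 1.
Try S = 1.
Try U = 0.
(P') alone gives P = 0.
(T) alone gives T = 1.
(Q') alone gives Q = 0.
(R') alone gives R = 0.
(V') alone gives V = 0.
This assignment satisfies each clause.

P=0, Q=0, R=0, S=1, T=1, U=0, V=0, W=1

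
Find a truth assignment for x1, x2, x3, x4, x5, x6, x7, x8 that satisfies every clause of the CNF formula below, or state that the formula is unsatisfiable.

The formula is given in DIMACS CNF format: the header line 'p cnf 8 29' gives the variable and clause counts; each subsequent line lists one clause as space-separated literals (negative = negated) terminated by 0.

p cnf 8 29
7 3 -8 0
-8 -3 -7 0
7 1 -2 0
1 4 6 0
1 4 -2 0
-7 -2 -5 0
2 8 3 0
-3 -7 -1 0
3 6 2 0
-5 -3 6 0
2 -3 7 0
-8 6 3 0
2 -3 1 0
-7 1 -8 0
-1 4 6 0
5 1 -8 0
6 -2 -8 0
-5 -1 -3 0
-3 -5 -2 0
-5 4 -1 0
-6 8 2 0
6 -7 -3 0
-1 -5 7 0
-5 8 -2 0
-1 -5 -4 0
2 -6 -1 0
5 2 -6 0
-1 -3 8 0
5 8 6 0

x1 ↦ True,  x2 ↦ True,  x3 ↦ False,  x4 ↦ False,  x5 ↦ False,  x6 ↦ True,  x7 ↦ True,  x8 ↦ False

Case x7 = True:
Case x8 = False:
Case x2 = True:
(¬x5) alone gives x5 = False.
(x6) alone gives x6 = True.
Case x1 = True:
(¬x3) alone gives x3 = False.
Every clause is now satisfied; x4 is unconstrained.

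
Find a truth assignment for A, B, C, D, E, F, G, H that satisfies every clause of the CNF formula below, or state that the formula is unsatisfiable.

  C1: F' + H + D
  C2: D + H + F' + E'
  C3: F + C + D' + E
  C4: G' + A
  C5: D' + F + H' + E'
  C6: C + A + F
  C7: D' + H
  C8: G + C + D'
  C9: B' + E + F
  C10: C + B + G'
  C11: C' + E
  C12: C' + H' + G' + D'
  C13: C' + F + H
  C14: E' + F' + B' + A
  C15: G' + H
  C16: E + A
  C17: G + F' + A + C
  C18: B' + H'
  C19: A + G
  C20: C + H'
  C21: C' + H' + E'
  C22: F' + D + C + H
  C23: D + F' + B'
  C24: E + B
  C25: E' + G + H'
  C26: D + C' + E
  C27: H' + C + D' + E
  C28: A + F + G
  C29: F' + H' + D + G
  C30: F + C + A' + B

Case G = 0:
From the singleton clause (A), A = 1.
Case D = 0:
Case F = 0:
Case B = 1:
From the singleton clause (E), E = 1.
From the singleton clause (H'), H = 0.
From the singleton clause (C'), C = 0.
This assignment satisfies each clause.

A=1,  B=1,  C=0,  D=0,  E=1,  F=0,  G=0,  H=0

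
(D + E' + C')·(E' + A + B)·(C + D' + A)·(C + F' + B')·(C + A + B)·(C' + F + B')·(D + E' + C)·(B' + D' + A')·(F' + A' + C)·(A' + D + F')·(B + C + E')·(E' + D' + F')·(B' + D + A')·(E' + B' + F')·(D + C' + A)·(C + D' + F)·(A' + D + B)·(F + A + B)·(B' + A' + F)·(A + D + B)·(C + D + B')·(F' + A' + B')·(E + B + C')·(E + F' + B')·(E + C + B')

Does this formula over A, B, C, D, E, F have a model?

Suppose D = 1.
Suppose C = 1.
Suppose F = 0.
(B') alone gives B = 0.
(A) alone gives A = 1.
(E) alone gives E = 1.
All clauses are satisfied.
A satisfying assignment: A ↦ 1, B ↦ 0, C ↦ 1, D ↦ 1, E ↦ 1, F ↦ 0.

Yes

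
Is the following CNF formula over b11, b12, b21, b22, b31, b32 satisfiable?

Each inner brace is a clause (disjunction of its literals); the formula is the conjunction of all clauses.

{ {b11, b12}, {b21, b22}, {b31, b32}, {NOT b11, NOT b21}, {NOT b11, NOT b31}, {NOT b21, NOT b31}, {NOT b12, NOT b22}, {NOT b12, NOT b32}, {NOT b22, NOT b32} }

Try b11 = true.
From the singleton clause (NOT b21), b21 = false.
From the singleton clause (b22), b22 = true.
From the singleton clause (NOT b31), b31 = false.
From the singleton clause (b32), b32 = true.
Now (NOT b32) is unsatisfied and unit — conflict.
Undo b11 and try b11 = false.
From the singleton clause (b12), b12 = true.
From the singleton clause (NOT b22), b22 = false.
From the singleton clause (b21), b21 = true.
From the singleton clause (NOT b31), b31 = false.
From the singleton clause (b32), b32 = true.
Now (NOT b32) is unsatisfied and unit — conflict.
Either choice for b11 ends in contradiction.
No assignment satisfies every clause.

Unsatisfiable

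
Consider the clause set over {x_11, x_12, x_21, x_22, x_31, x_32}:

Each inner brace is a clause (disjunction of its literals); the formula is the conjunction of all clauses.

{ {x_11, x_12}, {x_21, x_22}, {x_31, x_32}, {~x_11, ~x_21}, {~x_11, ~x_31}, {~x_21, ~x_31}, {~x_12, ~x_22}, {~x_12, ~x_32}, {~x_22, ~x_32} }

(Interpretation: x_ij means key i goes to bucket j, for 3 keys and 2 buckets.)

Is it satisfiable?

Branch on x_11: set x_11 = 1.
The clause (~x_21) is unit, so x_21 = 0.
The clause (x_22) is unit, so x_22 = 1.
The clause (~x_31) is unit, so x_31 = 0.
The clause (x_32) is unit, so x_32 = 1.
That conflicts with the unit clause (~x_32).
Undo x_11 and try x_11 = 0.
The clause (x_12) is unit, so x_12 = 1.
The clause (~x_22) is unit, so x_22 = 0.
The clause (x_21) is unit, so x_21 = 1.
The clause (~x_31) is unit, so x_31 = 0.
The clause (x_32) is unit, so x_32 = 1.
That conflicts with the unit clause (~x_32).
Both values of x_11 lead to a conflict.
No assignment satisfies every clause.

Unsatisfiable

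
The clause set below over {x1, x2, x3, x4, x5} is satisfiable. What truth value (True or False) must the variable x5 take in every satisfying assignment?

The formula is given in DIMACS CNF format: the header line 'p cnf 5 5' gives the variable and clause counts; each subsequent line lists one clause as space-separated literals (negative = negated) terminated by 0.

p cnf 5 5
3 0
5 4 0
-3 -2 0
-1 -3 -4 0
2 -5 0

Suppose x5 = True.
Unit clause (x3) forces x3 = True.
Unit clause (¬x2) forces x2 = False.
Now (x2) is unsatisfied and unit — conflict.
So every satisfying assignment has x5 = False.

False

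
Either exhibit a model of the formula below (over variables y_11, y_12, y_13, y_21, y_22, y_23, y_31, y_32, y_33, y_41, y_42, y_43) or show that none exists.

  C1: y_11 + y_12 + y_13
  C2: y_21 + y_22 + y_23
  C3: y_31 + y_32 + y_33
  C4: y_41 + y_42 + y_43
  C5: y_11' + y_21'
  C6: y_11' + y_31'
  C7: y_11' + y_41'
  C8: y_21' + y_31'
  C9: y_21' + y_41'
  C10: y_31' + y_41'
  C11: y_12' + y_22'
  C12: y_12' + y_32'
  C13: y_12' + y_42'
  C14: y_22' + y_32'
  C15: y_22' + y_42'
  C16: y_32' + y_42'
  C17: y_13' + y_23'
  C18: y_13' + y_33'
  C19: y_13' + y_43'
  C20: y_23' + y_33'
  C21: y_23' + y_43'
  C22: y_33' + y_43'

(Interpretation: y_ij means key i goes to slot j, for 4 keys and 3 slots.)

Try y_11 = 0.
Try y_12 = 1.
(y_22') alone gives y_22 = 0.
(y_32') alone gives y_32 = 0.
(y_42') alone gives y_42 = 0.
Try y_21 = 1.
(y_31') alone gives y_31 = 0.
(y_33) alone gives y_33 = 1.
(y_41') alone gives y_41 = 0.
(y_43) alone gives y_43 = 1.
But (y_43') is also a unit clause — contradiction.
Backtrack on y_21: now try y_21 = 0.
(y_23) alone gives y_23 = 1.
(y_13') alone gives y_13 = 0.
(y_33') alone gives y_33 = 0.
(y_31) alone gives y_31 = 1.
(y_41') alone gives y_41 = 0.
(y_43) alone gives y_43 = 1.
But (y_43') is also a unit clause — contradiction.
Neither y_21 = 1 nor y_21 = 0 works.
Backtrack on y_12: now try y_12 = 0.
(y_13) alone gives y_13 = 1.
(y_23') alone gives y_23 = 0.
(y_33') alone gives y_33 = 0.
(y_43') alone gives y_43 = 0.
Try y_21 = 1.
(y_31') alone gives y_31 = 0.
(y_32) alone gives y_32 = 1.
(y_41') alone gives y_41 = 0.
(y_42) alone gives y_42 = 1.
But (y_42') is also a unit clause — contradiction.
Backtrack on y_21: now try y_21 = 0.
(y_22) alone gives y_22 = 1.
(y_32') alone gives y_32 = 0.
(y_31) alone gives y_31 = 1.
(y_41') alone gives y_41 = 0.
(y_42) alone gives y_42 = 1.
But (y_42') is also a unit clause — contradiction.
Neither y_21 = 1 nor y_21 = 0 works.
Neither y_12 = 1 nor y_12 = 0 works.
Backtrack on y_11: now try y_11 = 1.
(y_21') alone gives y_21 = 0.
(y_31') alone gives y_31 = 0.
(y_41') alone gives y_41 = 0.
Try y_22 = 1.
(y_12') alone gives y_12 = 0.
(y_32') alone gives y_32 = 0.
(y_33) alone gives y_33 = 1.
(y_42') alone gives y_42 = 0.
(y_43) alone gives y_43 = 1.
But (y_43') is also a unit clause — contradiction.
Backtrack on y_22: now try y_22 = 0.
(y_23) alone gives y_23 = 1.
(y_13') alone gives y_13 = 0.
(y_33') alone gives y_33 = 0.
(y_32) alone gives y_32 = 1.
(y_12') alone gives y_12 = 0.
(y_42') alone gives y_42 = 0.
(y_43) alone gives y_43 = 1.
But (y_43') is also a unit clause — contradiction.
Neither y_22 = 1 nor y_22 = 0 works.
Neither y_11 = 1 nor y_11 = 0 works.

UNSATISFIABLE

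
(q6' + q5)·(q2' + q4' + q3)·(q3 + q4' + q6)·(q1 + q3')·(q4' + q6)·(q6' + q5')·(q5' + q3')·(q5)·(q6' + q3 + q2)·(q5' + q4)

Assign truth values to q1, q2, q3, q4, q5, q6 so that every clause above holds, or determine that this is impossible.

Unit clause (q5) forces q5 = 1.
Unit clause (q6') forces q6 = 0.
Unit clause (q4') forces q4 = 0.
But (q4) is also a unit clause — contradiction.

UNSATISFIABLE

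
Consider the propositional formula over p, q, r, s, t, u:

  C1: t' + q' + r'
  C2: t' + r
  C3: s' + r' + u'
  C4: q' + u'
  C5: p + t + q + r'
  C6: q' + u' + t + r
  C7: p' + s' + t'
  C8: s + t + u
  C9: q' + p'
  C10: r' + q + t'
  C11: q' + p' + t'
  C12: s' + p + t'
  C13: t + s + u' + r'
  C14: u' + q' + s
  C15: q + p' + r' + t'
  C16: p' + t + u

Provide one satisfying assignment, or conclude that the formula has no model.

Branch on t: set t = 0.
Branch on q: set q = 0.
Branch on p: set p = 0.
Unit clause (r') forces r = 0.
Branch on s: set s = 1.
All clauses hold; u can take either value.

p=0,  q=0,  r=0,  s=1,  t=0,  u=1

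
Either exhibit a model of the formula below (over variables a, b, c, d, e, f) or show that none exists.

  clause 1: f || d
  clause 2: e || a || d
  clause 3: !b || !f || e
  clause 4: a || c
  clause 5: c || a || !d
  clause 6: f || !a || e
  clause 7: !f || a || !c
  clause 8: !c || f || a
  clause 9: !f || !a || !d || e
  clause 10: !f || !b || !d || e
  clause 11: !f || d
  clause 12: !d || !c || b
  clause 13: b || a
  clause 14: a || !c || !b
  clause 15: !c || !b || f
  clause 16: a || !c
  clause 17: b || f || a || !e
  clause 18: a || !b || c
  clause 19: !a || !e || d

a: true, b: true, c: false, d: true, e: true, f: false

Case f = false:
Unit clause (d) forces d = true.
Case a = true:
Unit clause (e) forces e = true.
Case c = false:
No clause remains; b is free.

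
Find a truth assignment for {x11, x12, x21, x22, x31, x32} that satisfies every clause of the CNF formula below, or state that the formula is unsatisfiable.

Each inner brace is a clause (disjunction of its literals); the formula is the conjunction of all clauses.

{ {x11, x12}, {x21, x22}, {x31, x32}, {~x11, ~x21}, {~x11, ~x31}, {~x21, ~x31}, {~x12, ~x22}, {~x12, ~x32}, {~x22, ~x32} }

UNSATISFIABLE

Branch on x11: set x11 = 1.
(~x21) alone gives x21 = 0.
(x22) alone gives x22 = 1.
(~x31) alone gives x31 = 0.
(x32) alone gives x32 = 1.
That conflicts with the unit clause (~x32).
Undo x11 and try x11 = 0.
(x12) alone gives x12 = 1.
(~x22) alone gives x22 = 0.
(x21) alone gives x21 = 1.
(~x31) alone gives x31 = 0.
(x32) alone gives x32 = 1.
That conflicts with the unit clause (~x32).
Either choice for x11 ends in contradiction.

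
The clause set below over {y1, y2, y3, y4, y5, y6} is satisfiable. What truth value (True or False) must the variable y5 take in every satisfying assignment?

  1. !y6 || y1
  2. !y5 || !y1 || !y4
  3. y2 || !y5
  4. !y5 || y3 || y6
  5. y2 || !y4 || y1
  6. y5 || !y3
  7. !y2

Suppose y5 = true.
(y2) alone gives y2 = true.
But (!y2) is also a unit clause — contradiction.
So every satisfying assignment has y5 = False.

False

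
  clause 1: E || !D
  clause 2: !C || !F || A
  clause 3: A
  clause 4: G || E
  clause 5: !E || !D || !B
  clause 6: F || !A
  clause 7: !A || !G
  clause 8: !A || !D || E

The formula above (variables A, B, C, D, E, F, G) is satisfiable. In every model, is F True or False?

Suppose F = false.
From the singleton clause (A), A = true.
But (!A) is also a unit clause — contradiction.
So every satisfying assignment has F = True.

True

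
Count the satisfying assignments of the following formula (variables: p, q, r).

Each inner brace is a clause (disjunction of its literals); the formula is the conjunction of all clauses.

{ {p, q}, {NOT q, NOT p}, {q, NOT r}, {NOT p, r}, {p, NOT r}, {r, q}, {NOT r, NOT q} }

There are 2^3 = 8 truth assignments over (p, q, r).
Check each against the 7 clauses (columns in the order p, q, r):
  F F F  ✗ fails (p OR q)
  F F T  ✗ fails (p OR q)
  F T F  ✓ satisfies all
  F T T  ✗ fails (p OR NOT r)
  T F F  ✗ fails (NOT p OR r)
  T F T  ✗ fails (q OR NOT r)
  T T F  ✗ fails (NOT q OR NOT p)
  T T T  ✗ fails (NOT q OR NOT p)
1 of the 8 rows is a model.

1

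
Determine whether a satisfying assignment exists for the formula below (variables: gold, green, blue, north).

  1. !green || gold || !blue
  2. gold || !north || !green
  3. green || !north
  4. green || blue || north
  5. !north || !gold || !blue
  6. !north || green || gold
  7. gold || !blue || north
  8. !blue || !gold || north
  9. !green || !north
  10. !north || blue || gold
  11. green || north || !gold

Satisfiable

Case green = true:
(!north) alone gives north = false.
Case gold = true:
(!blue) alone gives blue = false.
This assignment satisfies each clause.
A satisfying assignment: gold: true, green: true, blue: false, north: false.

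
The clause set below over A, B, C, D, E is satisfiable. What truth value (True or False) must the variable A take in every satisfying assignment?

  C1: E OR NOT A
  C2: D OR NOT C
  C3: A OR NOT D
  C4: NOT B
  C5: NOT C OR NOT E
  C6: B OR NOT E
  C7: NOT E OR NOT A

Suppose A = true.
(E) alone gives E = true.
But (NOT E) is also a unit clause — contradiction.
So every satisfying assignment has A = False.

False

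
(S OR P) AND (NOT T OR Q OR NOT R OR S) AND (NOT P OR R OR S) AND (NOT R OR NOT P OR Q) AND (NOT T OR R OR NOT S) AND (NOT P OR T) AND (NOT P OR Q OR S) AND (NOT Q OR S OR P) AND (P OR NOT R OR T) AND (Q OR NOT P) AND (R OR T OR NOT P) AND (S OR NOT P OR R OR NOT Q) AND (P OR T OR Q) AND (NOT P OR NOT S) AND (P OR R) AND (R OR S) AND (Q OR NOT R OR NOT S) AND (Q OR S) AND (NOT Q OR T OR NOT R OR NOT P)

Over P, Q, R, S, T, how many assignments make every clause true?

There are 2^5 = 32 truth assignments over (P, Q, R, S, T).
Split on T. With T = true, the clauses containing T are satisfied and NOT T drops from the rest; 2 of the 2^4 = 16 assignments to the other variables satisfy what remains.
With T = false, by the same count on the reduced clause set, 0 assignments work.
Total: 2 + 0 = 2.

2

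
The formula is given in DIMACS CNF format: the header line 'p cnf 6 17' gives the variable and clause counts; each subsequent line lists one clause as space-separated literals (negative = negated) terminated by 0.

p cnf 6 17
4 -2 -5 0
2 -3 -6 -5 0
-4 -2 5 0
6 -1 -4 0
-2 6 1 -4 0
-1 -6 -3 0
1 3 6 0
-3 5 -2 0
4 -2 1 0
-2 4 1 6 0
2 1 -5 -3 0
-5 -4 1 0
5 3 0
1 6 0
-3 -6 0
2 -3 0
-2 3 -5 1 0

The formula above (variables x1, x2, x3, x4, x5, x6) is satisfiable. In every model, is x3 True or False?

False

Suppose x3 = True.
(¬x6) alone gives x6 = False.
(x1) alone gives x1 = True.
(¬x4) alone gives x4 = False.
(x2) alone gives x2 = True.
(¬x5) alone gives x5 = False.
Now (x5) is unsatisfied and unit — conflict.
So every satisfying assignment has x3 = False.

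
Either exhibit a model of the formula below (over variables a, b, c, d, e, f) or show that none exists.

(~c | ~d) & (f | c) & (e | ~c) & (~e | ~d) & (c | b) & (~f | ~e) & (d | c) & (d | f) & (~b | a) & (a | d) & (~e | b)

a: 1,  b: 1,  c: 0,  d: 1,  e: 0,  f: 1

Branch on c: set c = 0.
(f) alone gives f = 1.
(b) alone gives b = 1.
(~e) alone gives e = 0.
(d) alone gives d = 1.
(a) alone gives a = 1.
Every clause now holds.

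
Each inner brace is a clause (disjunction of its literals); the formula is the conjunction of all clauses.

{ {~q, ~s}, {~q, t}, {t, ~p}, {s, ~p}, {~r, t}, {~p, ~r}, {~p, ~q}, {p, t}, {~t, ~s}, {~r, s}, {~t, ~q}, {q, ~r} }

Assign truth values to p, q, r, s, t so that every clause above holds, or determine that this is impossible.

Suppose q = 0.
(~r) alone gives r = 0.
Suppose t = 1.
(~s) alone gives s = 0.
(~p) alone gives p = 0.
All clauses are satisfied.

p=0; q=0; r=0; s=0; t=1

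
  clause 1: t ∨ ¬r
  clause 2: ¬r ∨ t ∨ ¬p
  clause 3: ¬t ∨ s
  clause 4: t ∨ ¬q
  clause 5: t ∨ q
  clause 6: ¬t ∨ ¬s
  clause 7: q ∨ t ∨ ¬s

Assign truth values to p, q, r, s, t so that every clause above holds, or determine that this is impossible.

Suppose t = True.
(s) alone gives s = True.
But (¬s) is also a unit clause — contradiction.
So t must be the other value — set t = False.
(¬r) alone gives r = False.
(¬q) alone gives q = False.
But (q) is also a unit clause — contradiction.
Neither t = True nor t = False works.

UNSATISFIABLE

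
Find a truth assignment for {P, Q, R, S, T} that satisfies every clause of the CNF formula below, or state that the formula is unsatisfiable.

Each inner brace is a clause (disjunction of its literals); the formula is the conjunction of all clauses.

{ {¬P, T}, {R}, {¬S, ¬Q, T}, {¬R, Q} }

The clause (R) is unit, so R = True.
The clause (Q) is unit, so Q = True.
Case P = False:
Case S = True:
The clause (T) is unit, so T = True.
This assignment satisfies each clause.

P ↦ False, Q ↦ True, R ↦ True, S ↦ True, T ↦ True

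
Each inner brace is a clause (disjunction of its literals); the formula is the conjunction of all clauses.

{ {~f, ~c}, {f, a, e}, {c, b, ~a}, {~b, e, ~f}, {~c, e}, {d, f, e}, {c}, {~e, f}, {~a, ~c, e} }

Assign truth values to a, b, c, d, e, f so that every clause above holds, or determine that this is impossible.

UNSATISFIABLE

(c) alone gives c = 1.
(~f) alone gives f = 0.
(e) alone gives e = 1.
But (~e) is also a unit clause — contradiction.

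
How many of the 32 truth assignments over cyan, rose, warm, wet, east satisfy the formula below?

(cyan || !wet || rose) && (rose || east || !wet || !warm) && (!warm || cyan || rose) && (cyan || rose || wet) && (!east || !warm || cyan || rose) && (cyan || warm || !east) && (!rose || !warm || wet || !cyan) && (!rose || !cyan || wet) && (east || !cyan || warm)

There are 2^5 = 32 truth assignments over (cyan, rose, warm, wet, east).
Split on warm. With warm = true, the clauses containing warm are satisfied and !warm drops from the rest; 9 of the 2^4 = 16 assignments to the other variables satisfy what remains.
With warm = false, by the same count on the reduced clause set, 5 assignments work.
Total: 9 + 5 = 14.

14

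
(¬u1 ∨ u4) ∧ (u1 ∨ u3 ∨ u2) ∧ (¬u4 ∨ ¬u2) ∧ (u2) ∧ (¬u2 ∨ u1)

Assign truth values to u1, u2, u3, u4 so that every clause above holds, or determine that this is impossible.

Unit clause (u2) forces u2 = True.
Unit clause (¬u4) forces u4 = False.
Unit clause (¬u1) forces u1 = False.
But (u1) is also a unit clause — contradiction.

UNSATISFIABLE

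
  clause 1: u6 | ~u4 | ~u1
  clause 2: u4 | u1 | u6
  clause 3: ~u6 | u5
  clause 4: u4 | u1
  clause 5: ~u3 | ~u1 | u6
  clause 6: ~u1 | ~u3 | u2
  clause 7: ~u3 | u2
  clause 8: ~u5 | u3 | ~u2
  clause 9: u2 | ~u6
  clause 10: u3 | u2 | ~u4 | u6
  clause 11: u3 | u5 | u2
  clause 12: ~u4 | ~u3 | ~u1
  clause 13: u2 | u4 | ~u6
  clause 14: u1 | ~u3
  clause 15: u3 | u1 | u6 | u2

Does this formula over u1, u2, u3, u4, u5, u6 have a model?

Satisfiable

Branch on u6: set u6 = 0.
Branch on u4: set u4 = 0.
From the singleton clause (u1), u1 = 1.
From the singleton clause (~u3), u3 = 0.
Branch on u5: set u5 = 1.
From the singleton clause (~u2), u2 = 0.
Every clause now holds.
A satisfying assignment: u1 ↦ 1; u2 ↦ 0; u3 ↦ 0; u4 ↦ 0; u5 ↦ 1; u6 ↦ 0.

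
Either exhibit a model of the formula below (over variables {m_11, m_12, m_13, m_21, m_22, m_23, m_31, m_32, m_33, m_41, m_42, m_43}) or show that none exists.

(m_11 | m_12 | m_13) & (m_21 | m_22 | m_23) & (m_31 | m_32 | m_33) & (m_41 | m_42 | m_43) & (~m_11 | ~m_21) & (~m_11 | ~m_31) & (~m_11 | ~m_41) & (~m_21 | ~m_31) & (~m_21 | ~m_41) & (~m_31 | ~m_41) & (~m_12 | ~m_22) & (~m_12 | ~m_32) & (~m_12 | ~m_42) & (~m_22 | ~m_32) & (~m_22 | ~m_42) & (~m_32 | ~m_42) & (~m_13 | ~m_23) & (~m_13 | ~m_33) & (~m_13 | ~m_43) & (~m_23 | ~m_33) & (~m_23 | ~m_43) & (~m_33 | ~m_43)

Try m_11 = 0.
Try m_12 = 1.
The clause (~m_22) is unit, so m_22 = 0.
The clause (~m_32) is unit, so m_32 = 0.
The clause (~m_42) is unit, so m_42 = 0.
Try m_21 = 1.
The clause (~m_31) is unit, so m_31 = 0.
The clause (m_33) is unit, so m_33 = 1.
The clause (~m_41) is unit, so m_41 = 0.
The clause (m_43) is unit, so m_43 = 1.
But (~m_43) is also a unit clause — contradiction.
That branch fails; take m_21 = 0 instead.
The clause (m_23) is unit, so m_23 = 1.
The clause (~m_13) is unit, so m_13 = 0.
The clause (~m_33) is unit, so m_33 = 0.
The clause (m_31) is unit, so m_31 = 1.
The clause (~m_41) is unit, so m_41 = 0.
The clause (m_43) is unit, so m_43 = 1.
But (~m_43) is also a unit clause — contradiction.
Either choice for m_21 ends in contradiction.
That branch fails; take m_12 = 0 instead.
The clause (m_13) is unit, so m_13 = 1.
The clause (~m_23) is unit, so m_23 = 0.
The clause (~m_33) is unit, so m_33 = 0.
The clause (~m_43) is unit, so m_43 = 0.
Try m_21 = 1.
The clause (~m_31) is unit, so m_31 = 0.
The clause (m_32) is unit, so m_32 = 1.
The clause (~m_41) is unit, so m_41 = 0.
The clause (m_42) is unit, so m_42 = 1.
But (~m_42) is also a unit clause — contradiction.
That branch fails; take m_21 = 0 instead.
The clause (m_22) is unit, so m_22 = 1.
The clause (~m_32) is unit, so m_32 = 0.
The clause (m_31) is unit, so m_31 = 1.
The clause (~m_41) is unit, so m_41 = 0.
The clause (m_42) is unit, so m_42 = 1.
But (~m_42) is also a unit clause — contradiction.
Either choice for m_21 ends in contradiction.
Either choice for m_12 ends in contradiction.
That branch fails; take m_11 = 1 instead.
The clause (~m_21) is unit, so m_21 = 0.
The clause (~m_31) is unit, so m_31 = 0.
The clause (~m_41) is unit, so m_41 = 0.
Try m_22 = 1.
The clause (~m_12) is unit, so m_12 = 0.
The clause (~m_32) is unit, so m_32 = 0.
The clause (m_33) is unit, so m_33 = 1.
The clause (~m_42) is unit, so m_42 = 0.
The clause (m_43) is unit, so m_43 = 1.
But (~m_43) is also a unit clause — contradiction.
That branch fails; take m_22 = 0 instead.
The clause (m_23) is unit, so m_23 = 1.
The clause (~m_13) is unit, so m_13 = 0.
The clause (~m_33) is unit, so m_33 = 0.
The clause (m_32) is unit, so m_32 = 1.
The clause (~m_12) is unit, so m_12 = 0.
The clause (~m_42) is unit, so m_42 = 0.
The clause (m_43) is unit, so m_43 = 1.
But (~m_43) is also a unit clause — contradiction.
Either choice for m_22 ends in contradiction.
Either choice for m_11 ends in contradiction.

UNSATISFIABLE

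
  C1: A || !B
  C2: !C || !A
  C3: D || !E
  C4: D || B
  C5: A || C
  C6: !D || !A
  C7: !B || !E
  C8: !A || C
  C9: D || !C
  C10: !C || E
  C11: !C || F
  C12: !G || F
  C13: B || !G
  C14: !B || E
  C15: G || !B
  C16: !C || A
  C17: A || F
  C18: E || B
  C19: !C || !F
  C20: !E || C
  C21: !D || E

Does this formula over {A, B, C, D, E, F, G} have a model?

No, unsatisfiable

Branch on A: set A = true.
Unit clause (!C) forces C = false.
But (C) is also a unit clause — contradiction.
That branch fails; take A = false instead.
Unit clause (!B) forces B = false.
Unit clause (D) forces D = true.
Unit clause (C) forces C = true.
But (!C) is also a unit clause — contradiction.
Both values of A lead to a conflict.
No assignment satisfies every clause.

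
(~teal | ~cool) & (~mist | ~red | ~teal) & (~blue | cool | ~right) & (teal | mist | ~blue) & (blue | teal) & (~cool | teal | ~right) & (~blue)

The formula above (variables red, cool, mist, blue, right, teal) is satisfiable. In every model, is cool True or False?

False

Suppose cool = 1.
From the singleton clause (~teal), teal = 0.
From the singleton clause (blue), blue = 1.
But (~blue) is also a unit clause — contradiction.
So every satisfying assignment has cool = False.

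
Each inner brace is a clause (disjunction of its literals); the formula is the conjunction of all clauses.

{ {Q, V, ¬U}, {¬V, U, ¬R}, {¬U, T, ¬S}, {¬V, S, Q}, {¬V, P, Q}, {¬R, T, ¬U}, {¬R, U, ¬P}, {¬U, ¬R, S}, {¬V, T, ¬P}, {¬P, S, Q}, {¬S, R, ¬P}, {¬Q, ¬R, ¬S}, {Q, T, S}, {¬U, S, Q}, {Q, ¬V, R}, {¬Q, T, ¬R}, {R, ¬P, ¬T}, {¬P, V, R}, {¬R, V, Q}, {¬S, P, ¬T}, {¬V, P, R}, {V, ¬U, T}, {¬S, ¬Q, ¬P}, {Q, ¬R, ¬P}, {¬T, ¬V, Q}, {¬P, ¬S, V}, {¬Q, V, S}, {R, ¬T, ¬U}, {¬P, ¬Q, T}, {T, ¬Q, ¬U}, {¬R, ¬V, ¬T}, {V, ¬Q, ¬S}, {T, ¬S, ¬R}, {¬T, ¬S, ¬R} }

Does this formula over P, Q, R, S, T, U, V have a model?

Case Q = False:
Case V = False:
From the singleton clause (¬U), U = False.
From the singleton clause (¬R), R = False.
From the singleton clause (¬P), P = False.
Case T = True:
From the singleton clause (¬S), S = False.
All clauses are satisfied.
A satisfying assignment: P: False, Q: False, R: False, S: False, T: True, U: False, V: False.

Yes, satisfiable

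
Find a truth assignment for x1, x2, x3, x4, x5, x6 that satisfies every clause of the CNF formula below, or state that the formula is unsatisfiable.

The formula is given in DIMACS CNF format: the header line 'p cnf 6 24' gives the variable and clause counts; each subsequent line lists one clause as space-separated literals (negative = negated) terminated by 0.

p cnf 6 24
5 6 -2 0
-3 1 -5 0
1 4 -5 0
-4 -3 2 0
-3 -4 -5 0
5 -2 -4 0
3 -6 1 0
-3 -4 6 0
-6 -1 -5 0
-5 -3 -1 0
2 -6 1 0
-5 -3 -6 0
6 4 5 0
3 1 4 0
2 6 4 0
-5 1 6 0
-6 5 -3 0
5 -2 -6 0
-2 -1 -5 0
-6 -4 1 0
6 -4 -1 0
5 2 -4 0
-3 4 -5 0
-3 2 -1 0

Suppose x5 = False.
Suppose x6 = True.
Unit clause (¬x3) forces x3 = False.
Unit clause (x1) forces x1 = True.
Unit clause (¬x2) forces x2 = False.
Unit clause (¬x4) forces x4 = False.
Every clause now holds.

x1 ↦ True,  x2 ↦ False,  x3 ↦ False,  x4 ↦ False,  x5 ↦ False,  x6 ↦ True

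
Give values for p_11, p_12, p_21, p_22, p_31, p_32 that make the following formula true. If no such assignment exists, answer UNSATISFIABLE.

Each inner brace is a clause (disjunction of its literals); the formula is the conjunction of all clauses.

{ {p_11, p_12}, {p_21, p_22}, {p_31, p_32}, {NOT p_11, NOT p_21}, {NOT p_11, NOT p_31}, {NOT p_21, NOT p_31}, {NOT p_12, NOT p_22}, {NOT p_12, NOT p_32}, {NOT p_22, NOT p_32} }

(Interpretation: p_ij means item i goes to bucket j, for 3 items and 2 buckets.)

UNSATISFIABLE

Try p_11 = true.
From the singleton clause (NOT p_21), p_21 = false.
From the singleton clause (p_22), p_22 = true.
From the singleton clause (NOT p_31), p_31 = false.
From the singleton clause (p_32), p_32 = true.
But (NOT p_32) is also a unit clause — contradiction.
Backtrack on p_11: now try p_11 = false.
From the singleton clause (p_12), p_12 = true.
From the singleton clause (NOT p_22), p_22 = false.
From the singleton clause (p_21), p_21 = true.
From the singleton clause (NOT p_31), p_31 = false.
From the singleton clause (p_32), p_32 = true.
But (NOT p_32) is also a unit clause — contradiction.
Both values of p_11 lead to a conflict.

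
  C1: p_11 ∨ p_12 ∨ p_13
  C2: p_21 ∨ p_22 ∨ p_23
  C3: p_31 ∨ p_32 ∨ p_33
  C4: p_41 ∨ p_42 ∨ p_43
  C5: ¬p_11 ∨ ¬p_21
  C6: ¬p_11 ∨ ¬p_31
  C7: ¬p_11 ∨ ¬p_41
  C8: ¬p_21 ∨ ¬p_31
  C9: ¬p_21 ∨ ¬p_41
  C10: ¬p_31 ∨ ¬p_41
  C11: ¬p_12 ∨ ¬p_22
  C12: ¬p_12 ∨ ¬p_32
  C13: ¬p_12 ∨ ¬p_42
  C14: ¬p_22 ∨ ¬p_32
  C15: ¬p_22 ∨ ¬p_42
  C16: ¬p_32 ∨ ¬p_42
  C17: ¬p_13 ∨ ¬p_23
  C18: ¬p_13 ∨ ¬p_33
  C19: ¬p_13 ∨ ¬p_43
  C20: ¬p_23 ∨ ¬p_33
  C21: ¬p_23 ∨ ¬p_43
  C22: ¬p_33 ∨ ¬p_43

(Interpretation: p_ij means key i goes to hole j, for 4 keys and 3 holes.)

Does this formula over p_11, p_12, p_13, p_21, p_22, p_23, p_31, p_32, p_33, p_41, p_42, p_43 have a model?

Try p_11 = False.
Try p_12 = True.
From the singleton clause (¬p_22), p_22 = False.
From the singleton clause (¬p_32), p_32 = False.
From the singleton clause (¬p_42), p_42 = False.
Try p_21 = True.
From the singleton clause (¬p_31), p_31 = False.
From the singleton clause (p_33), p_33 = True.
From the singleton clause (¬p_41), p_41 = False.
From the singleton clause (p_43), p_43 = True.
Now (¬p_43) is unsatisfied and unit — conflict.
That branch fails; take p_21 = False instead.
From the singleton clause (p_23), p_23 = True.
From the singleton clause (¬p_13), p_13 = False.
From the singleton clause (¬p_33), p_33 = False.
From the singleton clause (p_31), p_31 = True.
From the singleton clause (¬p_41), p_41 = False.
From the singleton clause (p_43), p_43 = True.
Now (¬p_43) is unsatisfied and unit — conflict.
Either choice for p_21 ends in contradiction.
That branch fails; take p_12 = False instead.
From the singleton clause (p_13), p_13 = True.
From the singleton clause (¬p_23), p_23 = False.
From the singleton clause (¬p_33), p_33 = False.
From the singleton clause (¬p_43), p_43 = False.
Try p_21 = True.
From the singleton clause (¬p_31), p_31 = False.
From the singleton clause (p_32), p_32 = True.
From the singleton clause (¬p_41), p_41 = False.
From the singleton clause (p_42), p_42 = True.
Now (¬p_42) is unsatisfied and unit — conflict.
That branch fails; take p_21 = False instead.
From the singleton clause (p_22), p_22 = True.
From the singleton clause (¬p_32), p_32 = False.
From the singleton clause (p_31), p_31 = True.
From the singleton clause (¬p_41), p_41 = False.
From the singleton clause (p_42), p_42 = True.
Now (¬p_42) is unsatisfied and unit — conflict.
Either choice for p_21 ends in contradiction.
Either choice for p_12 ends in contradiction.
That branch fails; take p_11 = True instead.
From the singleton clause (¬p_21), p_21 = False.
From the singleton clause (¬p_31), p_31 = False.
From the singleton clause (¬p_41), p_41 = False.
Try p_22 = True.
From the singleton clause (¬p_12), p_12 = False.
From the singleton clause (¬p_32), p_32 = False.
From the singleton clause (p_33), p_33 = True.
From the singleton clause (¬p_42), p_42 = False.
From the singleton clause (p_43), p_43 = True.
Now (¬p_43) is unsatisfied and unit — conflict.
That branch fails; take p_22 = False instead.
From the singleton clause (p_23), p_23 = True.
From the singleton clause (¬p_13), p_13 = False.
From the singleton clause (¬p_33), p_33 = False.
From the singleton clause (p_32), p_32 = True.
From the singleton clause (¬p_12), p_12 = False.
From the singleton clause (¬p_42), p_42 = False.
From the singleton clause (p_43), p_43 = True.
Now (¬p_43) is unsatisfied and unit — conflict.
Either choice for p_22 ends in contradiction.
Either choice for p_11 ends in contradiction.
No assignment satisfies every clause.

Unsatisfiable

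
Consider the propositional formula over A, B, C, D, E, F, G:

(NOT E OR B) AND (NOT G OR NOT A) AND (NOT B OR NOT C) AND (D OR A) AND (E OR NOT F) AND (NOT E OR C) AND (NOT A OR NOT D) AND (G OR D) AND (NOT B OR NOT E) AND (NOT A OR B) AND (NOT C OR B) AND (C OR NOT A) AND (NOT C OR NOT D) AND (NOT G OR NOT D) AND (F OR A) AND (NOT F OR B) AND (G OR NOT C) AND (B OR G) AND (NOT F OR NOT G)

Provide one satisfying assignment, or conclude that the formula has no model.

UNSATISFIABLE

Suppose E = false.
(NOT F) alone gives F = false.
(A) alone gives A = true.
(NOT G) alone gives G = false.
(NOT D) alone gives D = false.
But (D) is also a unit clause — contradiction.
Undo E and try E = true.
(B) alone gives B = true.
But (NOT B) is also a unit clause — contradiction.
Either choice for E ends in contradiction.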